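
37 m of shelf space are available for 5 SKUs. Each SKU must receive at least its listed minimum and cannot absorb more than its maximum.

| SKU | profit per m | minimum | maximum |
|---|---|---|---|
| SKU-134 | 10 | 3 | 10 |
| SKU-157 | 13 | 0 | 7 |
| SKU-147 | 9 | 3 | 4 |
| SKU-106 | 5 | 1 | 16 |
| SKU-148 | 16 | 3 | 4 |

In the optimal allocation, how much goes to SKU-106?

Meeting every minimum uses 3+0+3+1+3 = 10 m, leaving 27.
Rank by profit per m: SKU-148 16 > SKU-157 13 > SKU-134 10 > SKU-147 9 > SKU-106 5.
SKU-148: +1 to 4 (cap) — 26 left.
Give SKU-157 7 more to hit its cap of 7 — 19 left.
SKU-134 takes 7 more to reach its cap of 10 — 12 left.
Give SKU-147 1 more to hit its cap of 4 — 11 left.
SKU-106 has room for 15 more but only 11 remain, so it gets 12.

12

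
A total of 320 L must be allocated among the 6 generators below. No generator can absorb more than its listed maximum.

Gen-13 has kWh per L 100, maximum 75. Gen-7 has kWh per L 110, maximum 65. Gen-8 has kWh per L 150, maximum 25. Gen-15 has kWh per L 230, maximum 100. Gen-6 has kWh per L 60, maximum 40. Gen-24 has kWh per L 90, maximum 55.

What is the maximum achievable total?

Highest kWh per L first: Gen-15 230 > Gen-8 150 > Gen-7 110 > Gen-13 100 > Gen-24 90 > Gen-6 60.
Gen-15 takes 100 to reach its cap of 100 ; 220 left.
Give Gen-8 25 to hit its cap of 25 ; 195 left.
Gen-7 takes 65 to reach its cap of 65 ; 130 left.
Gen-13 takes 75 to reach its cap of 75 ; 55 left.
Gen-24 takes 55 to reach its cap of 55 ; 0 left.
Total = 100×75 + 110×65 + 150×25 + 230×100 + 90×55 = 46350.

46350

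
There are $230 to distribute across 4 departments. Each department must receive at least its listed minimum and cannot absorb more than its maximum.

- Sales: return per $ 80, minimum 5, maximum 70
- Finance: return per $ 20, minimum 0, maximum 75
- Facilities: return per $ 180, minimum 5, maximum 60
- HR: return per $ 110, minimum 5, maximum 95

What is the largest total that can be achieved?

26950

Meeting every minimum uses 5+0+5+5 = 15 $, leaving 215.
Highest return per $ first: Facilities 180 > HR 110 > Sales 80 > Finance 20.
Give Facilities 55 more to hit its cap of 60 ; 160 left.
HR: +90 to 95 (cap) ; 70 left.
Sales takes 65 more to reach its cap of 70 ; 5 left.
Finance has room for 75 more but only 5 remain, so it gets 5.
Total = 80×70 + 20×5 + 180×60 + 110×95 = 26950.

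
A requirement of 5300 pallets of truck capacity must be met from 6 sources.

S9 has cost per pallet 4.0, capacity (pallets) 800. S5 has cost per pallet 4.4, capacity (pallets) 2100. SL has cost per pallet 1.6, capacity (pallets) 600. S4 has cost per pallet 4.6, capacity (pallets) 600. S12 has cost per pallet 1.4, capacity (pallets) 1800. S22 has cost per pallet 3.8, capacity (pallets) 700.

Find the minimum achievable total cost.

15500

Fill from the cheapest source first.
S12 at 1.4: take all 1800 pallets ; 3500 still needed.
SL (1.6): use full 600 ; 2900 pallets to go.
S22 (3.8): use full 700 ; 2200 pallets to go.
S9 (4.0): use full 800 ; 1400 pallets to go.
S5 at 4.4: take 1400 of its 2100 ; requirement met.
S4: unused.
Cost = 1800×1.4 + 600×1.6 + 700×3.8 + 800×4.0 + 1400×4.4 = 15500.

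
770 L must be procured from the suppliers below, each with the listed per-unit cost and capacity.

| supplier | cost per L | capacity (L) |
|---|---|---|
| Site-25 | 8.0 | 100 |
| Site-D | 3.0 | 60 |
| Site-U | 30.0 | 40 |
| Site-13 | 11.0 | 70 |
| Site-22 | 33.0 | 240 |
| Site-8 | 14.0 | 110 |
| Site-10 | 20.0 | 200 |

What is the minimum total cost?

14760

Fill from the cheapest supplier first.
Site-D (3.0): use full 60 ; 710 L to go.
Site-25 (8.0): use full 100 ; 610 L to go.
Site-13 (11.0): use full 70 ; 540 L to go.
Take 110 from Site-8 at 14.0 ; need 430 more.
Take 200 from Site-10 at 20.0 ; need 230 more.
Take 40 from Site-U at 30.0 ; need 190 more.
Site-22 at 33.0: take 190 of its 240 ; requirement met.
Cost = 60×3.0 + 100×8.0 + 70×11.0 + 110×14.0 + 200×20.0 + 40×30.0 + 190×33.0 = 14760.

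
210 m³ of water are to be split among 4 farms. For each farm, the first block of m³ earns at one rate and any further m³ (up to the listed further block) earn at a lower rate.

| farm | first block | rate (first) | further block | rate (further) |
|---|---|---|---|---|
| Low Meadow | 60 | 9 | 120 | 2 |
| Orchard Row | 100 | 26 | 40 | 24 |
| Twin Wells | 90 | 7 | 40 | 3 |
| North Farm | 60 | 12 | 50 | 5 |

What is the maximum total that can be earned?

4370

Treat each block as its own option and order by rate: Orchard Row/T1 26 > Orchard Row/T2 24 > North Farm/T1 12 > Low Meadow/T1 9 > Twin Wells/T1 7 > North Farm/T2 5 > Twin Wells/T2 3 > Low Meadow/T2 2.
Orchard Row T1 at 26: fill all 100 — 110 left.
Orchard Row/T2 (24): +40 — 70 left.
North Farm/T1 (12): +60 — 10 left.
10 remain; put them into Low Meadow T1 at 9.
Total = 26×100 + 24×40 + 12×60 + 9×10 = 4370.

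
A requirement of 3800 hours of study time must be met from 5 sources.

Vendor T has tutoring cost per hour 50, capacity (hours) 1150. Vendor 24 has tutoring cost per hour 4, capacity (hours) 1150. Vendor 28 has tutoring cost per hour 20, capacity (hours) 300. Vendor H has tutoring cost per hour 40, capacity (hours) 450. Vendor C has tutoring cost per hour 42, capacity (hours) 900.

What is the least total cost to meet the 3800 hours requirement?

Use sources in increasing cost order.
Take 1150 from Vendor 24 at 4 → need 2650 more.
Take 300 from Vendor 28 at 20 → need 2350 more.
Vendor H at 40: take all 450 hours → 1900 still needed.
Vendor C (42): use full 900 → 1000 hours to go.
Take 1000 from Vendor T at 50 to finish.
Cost = 1150×4 + 300×20 + 450×40 + 900×42 + 1000×50 = 116400.

116400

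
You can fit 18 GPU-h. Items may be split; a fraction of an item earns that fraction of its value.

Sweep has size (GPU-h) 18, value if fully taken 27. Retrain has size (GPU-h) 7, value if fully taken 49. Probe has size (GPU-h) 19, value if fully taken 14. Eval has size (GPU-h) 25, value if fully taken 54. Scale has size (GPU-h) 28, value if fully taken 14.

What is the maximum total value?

72.76

Rank by value-to-size ratio: Retrain 49/7≈7, Eval 54/25≈2.16, Sweep 27/18≈1.5, Probe 14/19≈0.737, Scale 14/28≈0.5.
Take all of Retrain (7 GPU-h, value 49) → 11 GPU-h left.
11 GPU-h left: a 11/25 share of Eval gives 54×11/25 = 23.76.
Total value = 72.76.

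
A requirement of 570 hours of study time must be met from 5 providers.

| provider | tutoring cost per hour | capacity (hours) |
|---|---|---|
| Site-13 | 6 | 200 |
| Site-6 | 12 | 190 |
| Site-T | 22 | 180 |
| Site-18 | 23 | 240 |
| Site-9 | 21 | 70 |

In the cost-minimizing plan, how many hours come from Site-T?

110

Use providers in increasing cost order.
Site-13 at 6: take all 200 hours — 370 still needed.
Take 190 from Site-6 at 12 — need 180 more.
Take 70 from Site-9 at 21 — need 110 more.
Site-T at 22: take 110 of its 180 — requirement met.
Site-18: unused.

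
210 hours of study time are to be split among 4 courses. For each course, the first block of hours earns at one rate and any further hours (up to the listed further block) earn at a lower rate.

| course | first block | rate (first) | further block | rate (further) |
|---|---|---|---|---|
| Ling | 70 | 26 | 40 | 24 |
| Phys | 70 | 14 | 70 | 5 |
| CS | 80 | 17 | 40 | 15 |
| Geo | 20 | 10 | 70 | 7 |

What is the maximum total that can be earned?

Treat each block as its own option and order by rate: Ling/first 26 > Ling/second 24 > CS/first 17 > CS/second 15 > Phys/first 14 > Geo/first 10 > Geo/second 7 > Phys/second 5.
Ling first at 26: fill all 70 ; 140 left.
Ling second at 24: fill all 40 ; 100 left.
Fill CS first block (80 at 17) ; 20 left.
20 remain; put them into CS second at 15.
Total = 26×70 + 24×40 + 17×80 + 15×20 = 4440.

4440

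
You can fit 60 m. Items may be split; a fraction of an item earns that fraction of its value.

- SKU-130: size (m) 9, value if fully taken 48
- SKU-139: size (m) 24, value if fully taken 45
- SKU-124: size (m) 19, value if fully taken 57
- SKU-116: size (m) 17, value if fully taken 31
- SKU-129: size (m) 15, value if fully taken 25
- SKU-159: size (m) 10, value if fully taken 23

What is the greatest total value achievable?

Sort by value density: SKU-130 48/9≈5.33, SKU-124 57/19≈3, SKU-159 23/10≈2.3, SKU-139 45/24≈1.88, SKU-116 31/17≈1.82, SKU-129 25/15≈1.67.
Take all of SKU-130 (9 m, value 48) ; 51 m left.
Take all of SKU-124 (19 m, value 57) ; 32 m left.
Take all of SKU-159 (10 m, value 23) ; 22 m left.
Fill the last 22 m with part of SKU-139: 22/24 of it earns 41.25.
Total value = 169.25.

169.25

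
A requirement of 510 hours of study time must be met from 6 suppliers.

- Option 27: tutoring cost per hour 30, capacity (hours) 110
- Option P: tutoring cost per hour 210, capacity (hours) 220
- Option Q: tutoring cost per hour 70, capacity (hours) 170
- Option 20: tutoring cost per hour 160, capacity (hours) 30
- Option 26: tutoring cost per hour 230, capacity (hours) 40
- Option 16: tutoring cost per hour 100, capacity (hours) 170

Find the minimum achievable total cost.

Cheapest first:
Option 27 (30): use full 110 ; 400 hours to go.
Option Q (70): use full 170 ; 230 hours to go.
Option 16 at 100: take all 170 hours ; 60 still needed.
Option 20 at 160: take all 30 hours ; 30 still needed.
Option P at 210: take 30 of its 220 ; requirement met.
Option 26: unused.
Cost = 110×30 + 170×70 + 170×100 + 30×160 + 30×210 = 43300.

43300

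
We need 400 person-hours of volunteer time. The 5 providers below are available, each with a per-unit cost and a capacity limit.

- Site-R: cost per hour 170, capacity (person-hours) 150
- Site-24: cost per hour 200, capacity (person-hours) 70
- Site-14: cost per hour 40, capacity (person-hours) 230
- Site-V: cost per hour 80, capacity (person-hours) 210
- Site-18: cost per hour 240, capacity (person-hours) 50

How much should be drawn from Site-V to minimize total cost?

170

Use providers in increasing cost order.
Take 230 from Site-14 at 40 — need 170 more.
Site-V (80): take the remaining 170 — done.
Site-R, Site-24, Site-18: unused.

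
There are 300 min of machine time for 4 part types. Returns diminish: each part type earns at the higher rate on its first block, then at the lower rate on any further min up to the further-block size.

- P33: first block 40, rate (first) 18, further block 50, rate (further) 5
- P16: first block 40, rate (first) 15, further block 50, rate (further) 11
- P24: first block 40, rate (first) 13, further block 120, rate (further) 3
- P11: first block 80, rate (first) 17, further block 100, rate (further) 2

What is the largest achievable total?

Treat each block as its own option and order by rate: P33/T1 18 > P11/T1 17 > P16/T1 15 > P24/T1 13 > P16/T2 11 > P33/T2 5 > P24/T2 3 > P11/T2 2.
P33/T1 (18): +40 → 260 left.
P11/T1 (17): +80 → 180 left.
P16/T1 (15): +40 → 140 left.
P24/T1 (13): +40 → 100 left.
P16 T2 at 11: fill all 50 → 50 left.
P33/T2 (5): +50 → 0 left.
Total = 18×40 + 17×80 + 15×40 + 13×40 + 11×50 + 5×50 = 4000.

4000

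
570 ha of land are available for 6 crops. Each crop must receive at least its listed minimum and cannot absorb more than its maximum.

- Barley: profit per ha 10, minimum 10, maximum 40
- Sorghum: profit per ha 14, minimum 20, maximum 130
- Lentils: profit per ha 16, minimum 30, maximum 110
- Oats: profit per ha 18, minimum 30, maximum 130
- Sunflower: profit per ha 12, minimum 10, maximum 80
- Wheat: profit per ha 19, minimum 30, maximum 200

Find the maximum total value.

Meeting every minimum uses 10+20+30+30+10+30 = 130 ha, leaving 440.
Rank by profit per ha: Wheat 19 > Oats 18 > Lentils 16 > Sorghum 14 > Sunflower 12 > Barley 10.
Wheat: +170 to 200 (cap) ; 270 left.
Give Oats 100 more to hit its cap of 130 ; 170 left.
Give Lentils 80 more to hit its cap of 110 ; 90 left.
Only 90 left; Sorghum takes them to reach 110.
Total = 10×10 + 14×110 + 16×110 + 18×130 + 12×10 + 19×200 = 9660.

9660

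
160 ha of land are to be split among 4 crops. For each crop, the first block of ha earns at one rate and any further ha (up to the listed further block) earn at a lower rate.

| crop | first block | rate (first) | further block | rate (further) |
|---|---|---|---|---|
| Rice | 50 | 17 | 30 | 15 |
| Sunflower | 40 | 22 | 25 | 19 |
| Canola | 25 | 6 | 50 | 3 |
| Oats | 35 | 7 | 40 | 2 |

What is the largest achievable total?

2760

Treat each block as its own option and order by rate: Sunflower/tier1 22 > Sunflower/tier2 19 > Rice/tier1 17 > Rice/tier2 15 > Oats/tier1 7 > Canola/tier1 6 > Canola/tier2 3 > Oats/tier2 2.
Sunflower tier1 at 22: fill all 40 → 120 left.
Sunflower tier2 at 19: fill all 25 → 95 left.
Fill Rice tier1 block (50 at 17) → 45 left.
Rice tier2 at 15: fill all 30 → 15 left.
Oats tier1 at 7: only 15 left, fill 15.
Total = 22×40 + 19×25 + 17×50 + 15×30 + 7×15 = 2760.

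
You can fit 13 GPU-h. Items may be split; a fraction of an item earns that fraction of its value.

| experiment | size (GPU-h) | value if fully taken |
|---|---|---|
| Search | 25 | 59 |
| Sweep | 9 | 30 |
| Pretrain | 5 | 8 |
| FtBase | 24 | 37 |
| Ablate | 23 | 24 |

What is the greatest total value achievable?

39.44

Rank by value-to-size ratio: Sweep 30/9≈3.33, Search 59/25≈2.36, Pretrain 8/5≈1.6, FtBase 37/24≈1.54, Ablate 24/23≈1.04.
All 9 GPU-h of Sweep fit (value 30) → 4 remain.
Fill the last 4 GPU-h with part of Search: 4/25 of it earns 9.44.
Total value = 39.44.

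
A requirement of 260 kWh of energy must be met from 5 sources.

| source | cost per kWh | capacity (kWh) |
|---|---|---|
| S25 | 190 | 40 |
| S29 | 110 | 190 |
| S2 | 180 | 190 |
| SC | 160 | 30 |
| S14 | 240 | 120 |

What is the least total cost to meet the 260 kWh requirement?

32900

Fill from the cheapest source first.
S29 (110): use full 190 — 70 kWh to go.
SC (160): use full 30 — 40 kWh to go.
S2 at 180: take 40 of its 190 — requirement met.
S25, S14: unused.
Cost = 190×110 + 30×160 + 40×180 = 32900.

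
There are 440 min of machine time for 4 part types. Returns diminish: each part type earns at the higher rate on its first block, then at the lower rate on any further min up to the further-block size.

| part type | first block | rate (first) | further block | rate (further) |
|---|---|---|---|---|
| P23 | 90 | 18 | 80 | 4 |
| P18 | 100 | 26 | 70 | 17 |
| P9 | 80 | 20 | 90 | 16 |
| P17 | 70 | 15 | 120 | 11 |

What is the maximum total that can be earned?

Order all 8 blocks by rate: P18/T1 26 > P9/T1 20 > P23/T1 18 > P18/T2 17 > P9/T2 16 > P17/T1 15 > P17/T2 11 > P23/T2 4.
Fill P18 T1 block (100 at 26) ; 340 left.
P9 T1 at 20: fill all 80 ; 260 left.
Fill P23 T1 block (90 at 18) ; 170 left.
P18 T2 at 17: fill all 70 ; 100 left.
Fill P9 T2 block (90 at 16) ; 10 left.
10 remain; put them into P17 T1 at 15.
Total = 26×100 + 20×80 + 18×90 + 17×70 + 16×90 + 15×10 = 8600.

8600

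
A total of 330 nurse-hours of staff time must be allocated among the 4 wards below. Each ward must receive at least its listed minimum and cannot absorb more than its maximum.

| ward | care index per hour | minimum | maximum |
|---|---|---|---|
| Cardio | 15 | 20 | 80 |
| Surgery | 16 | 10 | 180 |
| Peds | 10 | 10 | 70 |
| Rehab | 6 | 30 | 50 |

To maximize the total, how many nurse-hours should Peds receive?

40

Meeting every minimum uses 20+10+10+30 = 70 nurse-hours, leaving 260.
Order the wards by care index per hour: Surgery 16 > Cardio 15 > Peds 10 > Rehab 6.
Give Surgery 170 more to hit its cap of 180 — 90 left.
Cardio takes 60 more to reach its cap of 80 — 30 left.
Peds: +30 (room for 60) → 40. Pool exhausted.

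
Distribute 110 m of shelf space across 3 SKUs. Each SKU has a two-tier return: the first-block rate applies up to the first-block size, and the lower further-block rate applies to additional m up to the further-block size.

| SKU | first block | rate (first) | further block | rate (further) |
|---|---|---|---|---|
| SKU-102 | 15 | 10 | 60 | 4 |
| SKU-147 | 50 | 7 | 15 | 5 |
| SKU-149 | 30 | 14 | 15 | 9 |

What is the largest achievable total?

Treat each block as its own option and order by rate: SKU-149/T1 14 > SKU-102/T1 10 > SKU-149/T2 9 > SKU-147/T1 7 > SKU-147/T2 5 > SKU-102/T2 4.
SKU-149/T1 (14): +30 → 80 left.
Fill SKU-102 T1 block (15 at 10) → 65 left.
SKU-149 T2 at 9: fill all 15 → 50 left.
Fill SKU-147 T1 block (50 at 7) → 0 left.
Total = 14×30 + 10×15 + 9×15 + 7×50 = 1055.

1055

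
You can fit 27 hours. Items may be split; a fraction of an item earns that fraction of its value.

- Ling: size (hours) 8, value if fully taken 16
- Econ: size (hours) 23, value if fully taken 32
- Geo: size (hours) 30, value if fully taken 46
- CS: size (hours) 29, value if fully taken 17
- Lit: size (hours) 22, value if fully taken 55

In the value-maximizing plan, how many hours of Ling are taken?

Rank by value-to-size ratio: Lit 55/22≈2.5, Ling 16/8≈2, Geo 46/30≈1.53, Econ 32/23≈1.39, CS 17/29≈0.586.
Lit: take in full, 22 hours for value 55 → 5 left.
Fill the last 5 hours with part of Ling: 5/8 of it earns 10.

5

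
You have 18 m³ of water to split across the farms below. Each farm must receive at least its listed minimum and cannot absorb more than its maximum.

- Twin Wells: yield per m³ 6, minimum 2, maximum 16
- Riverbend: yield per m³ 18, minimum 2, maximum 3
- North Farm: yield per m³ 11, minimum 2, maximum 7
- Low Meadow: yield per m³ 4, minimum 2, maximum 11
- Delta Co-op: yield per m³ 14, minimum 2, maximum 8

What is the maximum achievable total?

219

Meeting every minimum uses 2+2+2+2+2 = 10 m³, leaving 8.
Order the farms by yield per m³: Riverbend 18 > Delta Co-op 14 > North Farm 11 > Twin Wells 6 > Low Meadow 4.
Riverbend: +1 to 3 (cap) — 7 left.
Delta Co-op takes 6 more to reach its cap of 8 — 1 left.
North Farm: +1 (room for 5) → 3. Pool exhausted.
Total = 6×2 + 18×3 + 11×3 + 4×2 + 14×8 = 219.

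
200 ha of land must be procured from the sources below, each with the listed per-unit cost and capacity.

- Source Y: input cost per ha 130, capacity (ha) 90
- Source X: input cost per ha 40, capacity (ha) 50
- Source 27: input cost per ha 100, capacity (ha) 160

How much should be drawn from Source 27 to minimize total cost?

150

Cheapest first:
Take 50 from Source X at 40 ; need 150 more.
Source 27 at 100: take 150 of its 160 ; requirement met.
Source Y: unused.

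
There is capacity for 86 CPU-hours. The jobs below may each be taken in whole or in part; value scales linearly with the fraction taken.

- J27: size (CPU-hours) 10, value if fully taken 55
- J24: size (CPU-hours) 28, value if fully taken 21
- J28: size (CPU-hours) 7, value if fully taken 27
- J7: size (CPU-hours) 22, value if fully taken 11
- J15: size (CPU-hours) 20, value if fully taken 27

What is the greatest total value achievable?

140.5

Sort by value density: J27 55/10≈5.5, J28 27/7≈3.86, J15 27/20≈1.35, J24 21/28≈0.75, J7 11/22≈0.5.
All 10 CPU-hours of J27 fit (value 55) — 76 remain.
All 7 CPU-hours of J28 fit (value 27) — 69 remain.
J15: take in full, 20 CPU-hours for value 27 — 49 left.
All 28 CPU-hours of J24 fit (value 21) — 21 remain.
Only 21 CPU-hours remain; take 21/22 of J7 for value 11×21/22 = 10.5.
Total value = 140.5.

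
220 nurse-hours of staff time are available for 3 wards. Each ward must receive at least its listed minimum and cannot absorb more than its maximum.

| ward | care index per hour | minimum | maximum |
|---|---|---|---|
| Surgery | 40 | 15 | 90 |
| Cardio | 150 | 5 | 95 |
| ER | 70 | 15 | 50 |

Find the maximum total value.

20750

Meeting every minimum uses 15+5+15 = 35 nurse-hours, leaving 185.
Highest care index per hour first: Cardio 150 > ER 70 > Surgery 40.
Cardio: +90 to 95 (cap) ; 95 left.
ER: +35 to 50 (cap) ; 60 left.
Surgery has room for 75 more but only 60 remain, so it gets 75.
Total = 40×75 + 150×95 + 70×50 = 20750.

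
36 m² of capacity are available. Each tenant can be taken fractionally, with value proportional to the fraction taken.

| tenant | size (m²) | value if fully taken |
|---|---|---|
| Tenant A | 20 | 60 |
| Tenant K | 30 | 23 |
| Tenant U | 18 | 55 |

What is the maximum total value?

109

Rank by value-to-size ratio: Tenant U 55/18≈3.06, Tenant A 60/20≈3, Tenant K 23/30≈0.767.
All 18 m² of Tenant U fit (value 55) — 18 remain.
Only 18 m² remain; take 18/20 of Tenant A for value 60×18/20 = 54.
Total value = 109.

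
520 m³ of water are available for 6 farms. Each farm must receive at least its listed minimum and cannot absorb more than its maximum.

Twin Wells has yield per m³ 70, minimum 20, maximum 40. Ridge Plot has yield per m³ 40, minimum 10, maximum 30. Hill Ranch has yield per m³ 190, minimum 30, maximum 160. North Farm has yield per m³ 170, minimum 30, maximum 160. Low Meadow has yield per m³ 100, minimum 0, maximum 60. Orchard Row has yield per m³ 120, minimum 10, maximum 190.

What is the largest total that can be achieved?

Meeting every minimum uses 20+10+30+30+0+10 = 100 m³, leaving 420.
Order the farms by yield per m³: Hill Ranch 190 > North Farm 170 > Orchard Row 120 > Low Meadow 100 > Twin Wells 70 > Ridge Plot 40.
Give Hill Ranch 130 more to hit its cap of 160 ; 290 left.
Give North Farm 130 more to hit its cap of 160 ; 160 left.
Orchard Row has room for 180 more but only 160 remain, so it gets 170.
Total = 70×20 + 40×10 + 190×160 + 170×160 + 120×170 = 79800.

79800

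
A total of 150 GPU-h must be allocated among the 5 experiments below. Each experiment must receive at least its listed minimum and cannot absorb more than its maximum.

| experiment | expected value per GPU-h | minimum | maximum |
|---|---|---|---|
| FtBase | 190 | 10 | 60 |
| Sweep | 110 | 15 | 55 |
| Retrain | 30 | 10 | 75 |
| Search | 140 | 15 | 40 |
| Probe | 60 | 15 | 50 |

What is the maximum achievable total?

Meeting every minimum uses 10+15+10+15+15 = 65 GPU-h, leaving 85.
Order the experiments by expected value per GPU-h: FtBase 190 > Search 140 > Sweep 110 > Probe 60 > Retrain 30.
FtBase: +50 to 60 (cap) — 35 left.
Search: +25 to 40 (cap) — 10 left.
Sweep: +10 (room for 40) → 25. Pool exhausted.
Total = 190×60 + 110×25 + 30×10 + 140×40 + 60×15 = 20950.

20950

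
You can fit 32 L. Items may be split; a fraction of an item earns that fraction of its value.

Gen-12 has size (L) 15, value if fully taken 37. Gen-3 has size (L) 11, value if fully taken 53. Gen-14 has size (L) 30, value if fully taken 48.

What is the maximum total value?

99.6

Rank by value-to-size ratio: Gen-3 53/11≈4.82, Gen-12 37/15≈2.47, Gen-14 48/30≈1.6.
All 11 L of Gen-3 fit (value 53) — 21 remain.
Take all of Gen-12 (15 L, value 37) — 6 L left.
Fill the last 6 L with part of Gen-14: 6/30 of it earns 9.6.
Total value = 99.6.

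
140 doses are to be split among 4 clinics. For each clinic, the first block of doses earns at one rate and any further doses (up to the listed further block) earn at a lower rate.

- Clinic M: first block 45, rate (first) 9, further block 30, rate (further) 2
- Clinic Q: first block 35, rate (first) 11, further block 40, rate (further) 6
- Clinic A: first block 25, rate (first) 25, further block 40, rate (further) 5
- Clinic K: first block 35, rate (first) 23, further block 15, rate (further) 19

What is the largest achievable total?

2370

Treat each block as its own option and order by rate: Clinic A/T1 25 > Clinic K/T1 23 > Clinic K/T2 19 > Clinic Q/T1 11 > Clinic M/T1 9 > Clinic Q/T2 6 > Clinic A/T2 5 > Clinic M/T2 2.
Clinic A/T1 (25): +25 — 115 left.
Fill Clinic K T1 block (35 at 23) — 80 left.
Clinic K/T2 (19): +15 — 65 left.
Clinic Q/T1 (11): +35 — 30 left.
Clinic M T1 at 9: only 30 left, fill 30.
Total = 25×25 + 23×35 + 19×15 + 11×35 + 9×30 = 2370.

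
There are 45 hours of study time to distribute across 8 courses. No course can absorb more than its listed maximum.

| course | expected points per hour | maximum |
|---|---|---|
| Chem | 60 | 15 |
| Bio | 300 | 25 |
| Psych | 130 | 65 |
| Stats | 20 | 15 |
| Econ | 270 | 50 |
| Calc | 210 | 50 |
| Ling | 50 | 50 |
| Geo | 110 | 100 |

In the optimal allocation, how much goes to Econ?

20

Order the courses by expected points per hour: Bio 300 > Econ 270 > Calc 210 > Psych 130 > Geo 110 > Chem 60 > Ling 50 > Stats 20.
Give Bio 25 to hit its cap of 25 — 20 left.
Only 20 left; Econ takes them to reach 20.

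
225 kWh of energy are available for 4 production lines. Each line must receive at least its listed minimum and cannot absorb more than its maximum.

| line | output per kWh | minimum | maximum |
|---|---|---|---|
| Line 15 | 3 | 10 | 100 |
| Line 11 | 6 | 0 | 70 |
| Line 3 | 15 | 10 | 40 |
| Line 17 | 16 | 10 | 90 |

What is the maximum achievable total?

2535

Meeting every minimum uses 10+0+10+10 = 30 kWh, leaving 195.
Rank by output per kWh: Line 17 16 > Line 3 15 > Line 11 6 > Line 15 3.
Give Line 17 80 more to hit its cap of 90 — 115 left.
Line 3 takes 30 more to reach its cap of 40 — 85 left.
Line 11 takes 70 more to reach its cap of 70 — 15 left.
Only 15 left; Line 15 takes them to reach 25.
Total = 3×25 + 6×70 + 15×40 + 16×90 = 2535.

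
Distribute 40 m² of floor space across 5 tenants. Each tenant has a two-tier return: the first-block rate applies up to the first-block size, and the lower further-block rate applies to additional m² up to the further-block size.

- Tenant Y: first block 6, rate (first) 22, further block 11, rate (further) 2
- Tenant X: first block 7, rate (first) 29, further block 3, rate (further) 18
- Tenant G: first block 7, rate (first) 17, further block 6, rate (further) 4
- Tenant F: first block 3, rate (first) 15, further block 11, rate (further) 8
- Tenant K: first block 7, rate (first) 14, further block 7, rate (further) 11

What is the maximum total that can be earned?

Rank every tier by rate: Tenant X/first 29 > Tenant Y/first 22 > Tenant X/second 18 > Tenant G/first 17 > Tenant F/first 15 > Tenant K/first 14 > Tenant K/second 11 > Tenant F/second 8 > Tenant G/second 4 > Tenant Y/second 2.
Tenant X first at 29: fill all 7 → 33 left.
Fill Tenant Y first block (6 at 22) → 27 left.
Tenant X second at 18: fill all 3 → 24 left.
Tenant G/first (17): +7 → 17 left.
Fill Tenant F first block (3 at 15) → 14 left.
Tenant K/first (14): +7 → 7 left.
Fill Tenant K second block (7 at 11) → 0 left.
Total = 29×7 + 22×6 + 18×3 + 17×7 + 15×3 + 14×7 + 11×7 = 728.

728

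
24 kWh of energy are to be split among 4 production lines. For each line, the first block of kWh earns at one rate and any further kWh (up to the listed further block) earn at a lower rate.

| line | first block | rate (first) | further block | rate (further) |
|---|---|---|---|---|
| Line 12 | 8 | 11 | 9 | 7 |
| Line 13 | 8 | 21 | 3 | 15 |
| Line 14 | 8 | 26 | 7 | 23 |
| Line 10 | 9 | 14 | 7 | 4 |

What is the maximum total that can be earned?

552

Order all 8 blocks by rate: Line 14/tier1 26 > Line 14/tier2 23 > Line 13/tier1 21 > Line 13/tier2 15 > Line 10/tier1 14 > Line 12/tier1 11 > Line 12/tier2 7 > Line 10/tier2 4.
Line 14/tier1 (26): +8 ; 16 left.
Fill Line 14 tier2 block (7 at 23) ; 9 left.
Fill Line 13 tier1 block (8 at 21) ; 1 left.
1 remain; put them into Line 13 tier2 at 15.
Total = 26×8 + 23×7 + 21×8 + 15×1 = 552.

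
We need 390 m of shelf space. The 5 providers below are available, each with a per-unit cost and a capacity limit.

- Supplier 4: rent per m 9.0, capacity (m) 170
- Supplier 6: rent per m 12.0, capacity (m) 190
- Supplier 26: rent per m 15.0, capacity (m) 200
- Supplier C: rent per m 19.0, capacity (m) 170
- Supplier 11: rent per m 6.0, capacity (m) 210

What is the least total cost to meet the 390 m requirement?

2910

Fill from the cheapest provider first.
Supplier 11 at 6.0: take all 210 m ; 180 still needed.
Supplier 4 (9.0): use full 170 ; 10 m to go.
Supplier 6 (12.0): take the remaining 10 ; done.
Supplier 26, Supplier C: unused.
Cost = 210×6.0 + 170×9.0 + 10×12.0 = 2910.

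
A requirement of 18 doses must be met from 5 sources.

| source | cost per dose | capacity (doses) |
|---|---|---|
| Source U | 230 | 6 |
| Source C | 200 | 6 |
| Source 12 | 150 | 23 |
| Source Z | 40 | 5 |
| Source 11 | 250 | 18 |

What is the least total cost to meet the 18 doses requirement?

Fill from the cheapest source first.
Source Z at 40: take all 5 doses → 13 still needed.
Source 12 (150): take the remaining 13 → done.
Source C, Source U, Source 11: unused.
Cost = 5×40 + 13×150 = 2150.

2150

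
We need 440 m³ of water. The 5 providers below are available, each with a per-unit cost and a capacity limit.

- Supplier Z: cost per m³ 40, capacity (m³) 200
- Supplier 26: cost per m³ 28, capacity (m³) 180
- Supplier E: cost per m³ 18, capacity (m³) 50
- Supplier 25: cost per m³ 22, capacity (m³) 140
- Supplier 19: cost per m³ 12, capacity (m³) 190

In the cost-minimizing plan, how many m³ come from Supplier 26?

Use providers in increasing cost order.
Supplier 19 at 12: take all 190 m³ → 250 still needed.
Take 50 from Supplier E at 18 → need 200 more.
Supplier 25 at 22: take all 140 m³ → 60 still needed.
Supplier 26 (28): take the remaining 60 → done.
Supplier Z: unused.

60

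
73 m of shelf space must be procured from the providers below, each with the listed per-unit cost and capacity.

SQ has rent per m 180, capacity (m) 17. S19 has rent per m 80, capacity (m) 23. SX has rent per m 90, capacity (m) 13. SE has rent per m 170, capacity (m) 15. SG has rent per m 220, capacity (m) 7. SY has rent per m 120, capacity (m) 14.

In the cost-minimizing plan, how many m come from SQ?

8

Fill from the cheapest provider first.
Take 23 from S19 at 80 → need 50 more.
SX at 90: take all 13 m → 37 still needed.
SY (120): use full 14 → 23 m to go.
Take 15 from SE at 170 → need 8 more.
SQ (180): take the remaining 8 → done.
SG: unused.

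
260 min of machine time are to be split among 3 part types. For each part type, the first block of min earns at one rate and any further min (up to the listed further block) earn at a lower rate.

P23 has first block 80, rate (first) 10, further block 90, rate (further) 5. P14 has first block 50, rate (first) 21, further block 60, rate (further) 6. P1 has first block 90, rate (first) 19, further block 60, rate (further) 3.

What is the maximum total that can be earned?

Order all 6 blocks by rate: P14/T1 21 > P1/T1 19 > P23/T1 10 > P14/T2 6 > P23/T2 5 > P1/T2 3.
P14/T1 (21): +50 → 210 left.
P1 T1 at 19: fill all 90 → 120 left.
Fill P23 T1 block (80 at 10) → 40 left.
P14/T2: +40 of 60 at 6; pool empty.
Total = 21×50 + 19×90 + 10×80 + 6×40 = 3800.

3800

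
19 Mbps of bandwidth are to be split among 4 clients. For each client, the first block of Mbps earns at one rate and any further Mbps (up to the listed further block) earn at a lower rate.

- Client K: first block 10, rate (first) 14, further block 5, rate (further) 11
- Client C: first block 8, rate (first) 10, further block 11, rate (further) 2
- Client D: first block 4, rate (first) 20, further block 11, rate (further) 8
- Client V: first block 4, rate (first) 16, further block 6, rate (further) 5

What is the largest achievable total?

295

Treat each block as its own option and order by rate: Client D/tier1 20 > Client V/tier1 16 > Client K/tier1 14 > Client K/tier2 11 > Client C/tier1 10 > Client D/tier2 8 > Client V/tier2 5 > Client C/tier2 2.
Fill Client D tier1 block (4 at 20) ; 15 left.
Client V/tier1 (16): +4 ; 11 left.
Fill Client K tier1 block (10 at 14) ; 1 left.
1 remain; put them into Client K tier2 at 11.
Total = 20×4 + 16×4 + 14×10 + 11×1 = 295.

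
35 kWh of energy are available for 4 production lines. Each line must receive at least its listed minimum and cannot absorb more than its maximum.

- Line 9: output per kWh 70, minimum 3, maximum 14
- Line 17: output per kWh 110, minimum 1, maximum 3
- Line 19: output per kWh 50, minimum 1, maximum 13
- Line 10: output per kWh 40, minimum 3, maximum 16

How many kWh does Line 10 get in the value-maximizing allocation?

5

Meeting every minimum uses 3+1+1+3 = 8 kWh, leaving 27.
Rank by output per kWh: Line 17 110 > Line 9 70 > Line 19 50 > Line 10 40.
Give Line 17 2 more to hit its cap of 3 — 25 left.
Give Line 9 11 more to hit its cap of 14 — 14 left.
Give Line 19 12 more to hit its cap of 13 — 2 left.
Line 10 has room for 13 more but only 2 remain, so it gets 5.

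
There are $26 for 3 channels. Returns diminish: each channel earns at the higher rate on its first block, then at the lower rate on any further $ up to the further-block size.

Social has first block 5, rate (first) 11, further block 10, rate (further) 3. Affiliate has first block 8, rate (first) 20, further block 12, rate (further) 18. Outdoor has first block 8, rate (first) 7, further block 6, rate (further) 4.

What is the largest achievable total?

438

Rank every tier by rate: Affiliate/tier1 20 > Affiliate/tier2 18 > Social/tier1 11 > Outdoor/tier1 7 > Outdoor/tier2 4 > Social/tier2 3.
Affiliate tier1 at 20: fill all 8 → 18 left.
Affiliate tier2 at 18: fill all 12 → 6 left.
Social tier1 at 11: fill all 5 → 1 left.
1 remain; put them into Outdoor tier1 at 7.
Total = 20×8 + 18×12 + 11×5 + 7×1 = 438.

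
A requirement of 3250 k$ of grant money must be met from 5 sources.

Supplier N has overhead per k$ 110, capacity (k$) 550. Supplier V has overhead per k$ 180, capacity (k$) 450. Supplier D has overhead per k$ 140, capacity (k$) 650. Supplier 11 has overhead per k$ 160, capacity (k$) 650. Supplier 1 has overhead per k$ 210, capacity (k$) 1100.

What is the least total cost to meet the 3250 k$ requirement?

Fill from the cheapest source first.
Supplier N at 110: take all 550 k$ → 2700 still needed.
Supplier D at 140: take all 650 k$ → 2050 still needed.
Supplier 11 at 160: take all 650 k$ → 1400 still needed.
Supplier V (180): use full 450 → 950 k$ to go.
Supplier 1 at 210: take 950 of its 1100 → requirement met.
Cost = 550×110 + 650×140 + 650×160 + 450×180 + 950×210 = 536000.

536000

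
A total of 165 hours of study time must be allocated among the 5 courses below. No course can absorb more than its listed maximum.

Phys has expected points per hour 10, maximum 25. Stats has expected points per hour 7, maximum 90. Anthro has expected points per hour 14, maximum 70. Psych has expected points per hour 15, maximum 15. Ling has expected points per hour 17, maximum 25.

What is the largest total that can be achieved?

Order the courses by expected points per hour: Ling 17 > Psych 15 > Anthro 14 > Phys 10 > Stats 7.
Ling: +25 to 25 (cap) — 140 left.
Psych: +15 to 15 (cap) — 125 left.
Anthro: +70 to 70 (cap) — 55 left.
Give Phys 25 to hit its cap of 25 — 30 left.
Only 30 left; Stats takes them to reach 30.
Total = 10×25 + 7×30 + 14×70 + 15×15 + 17×25 = 2090.

2090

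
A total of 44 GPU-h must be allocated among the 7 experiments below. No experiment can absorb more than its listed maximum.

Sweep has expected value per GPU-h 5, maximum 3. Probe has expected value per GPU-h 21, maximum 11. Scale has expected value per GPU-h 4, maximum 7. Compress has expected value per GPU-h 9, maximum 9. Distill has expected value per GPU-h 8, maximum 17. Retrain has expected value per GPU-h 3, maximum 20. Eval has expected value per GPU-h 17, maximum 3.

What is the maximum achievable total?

Highest expected value per GPU-h first: Probe 21 > Eval 17 > Compress 9 > Distill 8 > Sweep 5 > Scale 4 > Retrain 3.
Probe takes 11 to reach its cap of 11 → 33 left.
Eval: +3 to 3 (cap) → 30 left.
Give Compress 9 to hit its cap of 9 → 21 left.
Distill: +17 to 17 (cap) → 4 left.
Give Sweep 3 to hit its cap of 3 → 1 left.
Scale has room for 7 but only 1 remain, so it gets 1.
Total = 5×3 + 21×11 + 4×1 + 9×9 + 8×17 + 17×3 = 518.

518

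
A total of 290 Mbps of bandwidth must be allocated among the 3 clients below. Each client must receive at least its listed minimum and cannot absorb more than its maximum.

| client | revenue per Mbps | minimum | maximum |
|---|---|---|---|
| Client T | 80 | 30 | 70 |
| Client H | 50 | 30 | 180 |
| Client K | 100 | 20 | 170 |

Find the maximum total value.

25100

Meeting every minimum uses 30+30+20 = 80 Mbps, leaving 210.
Order the clients by revenue per Mbps: Client K 100 > Client T 80 > Client H 50.
Client K takes 150 more to reach its cap of 170 → 60 left.
Client T: +40 to 70 (cap) → 20 left.
Client H: +20 (room for 150) → 50. Pool exhausted.
Total = 80×70 + 50×50 + 100×170 = 25100.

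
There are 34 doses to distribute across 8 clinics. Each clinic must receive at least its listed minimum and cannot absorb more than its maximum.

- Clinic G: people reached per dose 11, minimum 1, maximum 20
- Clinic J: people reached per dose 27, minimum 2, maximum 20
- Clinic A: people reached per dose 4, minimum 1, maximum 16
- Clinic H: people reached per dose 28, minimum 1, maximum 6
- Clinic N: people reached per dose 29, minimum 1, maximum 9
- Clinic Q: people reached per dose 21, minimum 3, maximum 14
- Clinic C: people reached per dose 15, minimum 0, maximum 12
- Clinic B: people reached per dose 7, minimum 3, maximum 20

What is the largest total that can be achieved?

Meeting every minimum uses 1+2+1+1+1+3+0+3 = 12 doses, leaving 22.
Order the clinics by people reached per dose: Clinic N 29 > Clinic H 28 > Clinic J 27 > Clinic Q 21 > Clinic C 15 > Clinic G 11 > Clinic B 7 > Clinic A 4.
Clinic N takes 8 more to reach its cap of 9 ; 14 left.
Give Clinic H 5 more to hit its cap of 6 ; 9 left.
Clinic J has room for 18 more but only 9 remain, so it gets 11.
Total = 11×1 + 27×11 + 4×1 + 28×6 + 29×9 + 21×3 + 7×3 = 825.

825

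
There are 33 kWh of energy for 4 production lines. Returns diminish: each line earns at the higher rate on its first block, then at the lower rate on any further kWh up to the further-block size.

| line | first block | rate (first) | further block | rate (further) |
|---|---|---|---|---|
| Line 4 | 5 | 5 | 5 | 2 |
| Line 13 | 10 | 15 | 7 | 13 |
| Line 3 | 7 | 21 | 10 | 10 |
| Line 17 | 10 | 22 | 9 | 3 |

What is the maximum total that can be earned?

595

Order all 8 blocks by rate: Line 17/first 22 > Line 3/first 21 > Line 13/first 15 > Line 13/second 13 > Line 3/second 10 > Line 4/first 5 > Line 17/second 3 > Line 4/second 2.
Line 17 first at 22: fill all 10 ; 23 left.
Line 3/first (21): +7 ; 16 left.
Fill Line 13 first block (10 at 15) ; 6 left.
6 remain; put them into Line 13 second at 13.
Total = 22×10 + 21×7 + 15×10 + 13×6 = 595.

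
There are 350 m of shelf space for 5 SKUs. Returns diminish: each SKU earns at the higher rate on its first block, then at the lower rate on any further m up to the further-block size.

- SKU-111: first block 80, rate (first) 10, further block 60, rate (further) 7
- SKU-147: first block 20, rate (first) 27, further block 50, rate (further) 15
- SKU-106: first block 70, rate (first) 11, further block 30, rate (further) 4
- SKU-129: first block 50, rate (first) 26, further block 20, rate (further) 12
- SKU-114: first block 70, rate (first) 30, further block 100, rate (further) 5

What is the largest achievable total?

Rank every tier by rate: SKU-114/tier1 30 > SKU-147/tier1 27 > SKU-129/tier1 26 > SKU-147/tier2 15 > SKU-129/tier2 12 > SKU-106/tier1 11 > SKU-111/tier1 10 > SKU-111/tier2 7 > SKU-114/tier2 5 > SKU-106/tier2 4.
SKU-114/tier1 (30): +70 — 280 left.
Fill SKU-147 tier1 block (20 at 27) — 260 left.
SKU-129 tier1 at 26: fill all 50 — 210 left.
Fill SKU-147 tier2 block (50 at 15) — 160 left.
SKU-129 tier2 at 12: fill all 20 — 140 left.
Fill SKU-106 tier1 block (70 at 11) — 70 left.
SKU-111/tier1: +70 of 80 at 10; pool empty.
Total = 30×70 + 27×20 + 26×50 + 15×50 + 12×20 + 11×70 + 10×70 = 6400.

6400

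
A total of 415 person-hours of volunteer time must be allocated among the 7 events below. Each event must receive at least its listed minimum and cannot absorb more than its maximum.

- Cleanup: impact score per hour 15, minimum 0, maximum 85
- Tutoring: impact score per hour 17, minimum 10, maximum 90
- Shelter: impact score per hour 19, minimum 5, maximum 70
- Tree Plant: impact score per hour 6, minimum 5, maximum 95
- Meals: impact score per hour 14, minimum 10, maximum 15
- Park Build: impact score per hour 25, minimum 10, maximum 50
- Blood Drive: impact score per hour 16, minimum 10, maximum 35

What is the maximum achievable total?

6575

Meeting every minimum uses 0+10+5+5+10+10+10 = 50 person-hours, leaving 365.
Highest impact score per hour first: Park Build 25 > Shelter 19 > Tutoring 17 > Blood Drive 16 > Cleanup 15 > Meals 14 > Tree Plant 6.
Park Build takes 40 more to reach its cap of 50 → 325 left.
Give Shelter 65 more to hit its cap of 70 → 260 left.
Tutoring takes 80 more to reach its cap of 90 → 180 left.
Give Blood Drive 25 more to hit its cap of 35 → 155 left.
Cleanup: +85 to 85 (cap) → 70 left.
Meals takes 5 more to reach its cap of 15 → 65 left.
Only 65 left; Tree Plant takes them to reach 70.
Total = 15×85 + 17×90 + 19×70 + 6×70 + 14×15 + 25×50 + 16×35 = 6575.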